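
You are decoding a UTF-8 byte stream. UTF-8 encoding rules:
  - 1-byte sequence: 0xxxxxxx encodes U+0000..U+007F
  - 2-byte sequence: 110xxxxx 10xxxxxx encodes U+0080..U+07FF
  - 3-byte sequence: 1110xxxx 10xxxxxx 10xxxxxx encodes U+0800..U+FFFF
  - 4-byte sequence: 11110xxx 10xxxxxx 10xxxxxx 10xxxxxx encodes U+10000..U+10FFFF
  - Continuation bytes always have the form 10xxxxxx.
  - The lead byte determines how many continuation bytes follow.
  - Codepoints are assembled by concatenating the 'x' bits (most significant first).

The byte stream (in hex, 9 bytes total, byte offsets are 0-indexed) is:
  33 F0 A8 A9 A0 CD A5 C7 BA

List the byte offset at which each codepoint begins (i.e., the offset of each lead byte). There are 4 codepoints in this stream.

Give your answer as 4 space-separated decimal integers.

Answer: 0 1 5 7

Derivation:
Byte[0]=33: 1-byte ASCII. cp=U+0033
Byte[1]=F0: 4-byte lead, need 3 cont bytes. acc=0x0
Byte[2]=A8: continuation. acc=(acc<<6)|0x28=0x28
Byte[3]=A9: continuation. acc=(acc<<6)|0x29=0xA29
Byte[4]=A0: continuation. acc=(acc<<6)|0x20=0x28A60
Completed: cp=U+28A60 (starts at byte 1)
Byte[5]=CD: 2-byte lead, need 1 cont bytes. acc=0xD
Byte[6]=A5: continuation. acc=(acc<<6)|0x25=0x365
Completed: cp=U+0365 (starts at byte 5)
Byte[7]=C7: 2-byte lead, need 1 cont bytes. acc=0x7
Byte[8]=BA: continuation. acc=(acc<<6)|0x3A=0x1FA
Completed: cp=U+01FA (starts at byte 7)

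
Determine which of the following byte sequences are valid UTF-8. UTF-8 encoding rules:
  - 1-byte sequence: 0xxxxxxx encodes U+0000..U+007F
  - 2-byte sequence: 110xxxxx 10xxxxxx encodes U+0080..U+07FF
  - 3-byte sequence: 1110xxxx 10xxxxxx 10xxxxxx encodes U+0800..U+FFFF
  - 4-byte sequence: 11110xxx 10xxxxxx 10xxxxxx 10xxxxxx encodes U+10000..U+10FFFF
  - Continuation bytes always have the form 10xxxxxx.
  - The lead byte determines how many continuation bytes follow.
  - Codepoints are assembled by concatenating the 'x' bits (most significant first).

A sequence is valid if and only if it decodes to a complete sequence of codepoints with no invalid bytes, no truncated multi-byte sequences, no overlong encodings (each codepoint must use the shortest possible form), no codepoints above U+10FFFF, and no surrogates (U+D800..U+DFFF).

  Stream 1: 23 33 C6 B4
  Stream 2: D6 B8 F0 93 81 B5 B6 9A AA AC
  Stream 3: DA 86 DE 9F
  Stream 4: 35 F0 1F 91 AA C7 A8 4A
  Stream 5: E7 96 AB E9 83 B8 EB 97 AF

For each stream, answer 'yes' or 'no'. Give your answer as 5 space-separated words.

Answer: yes no yes no yes

Derivation:
Stream 1: decodes cleanly. VALID
Stream 2: error at byte offset 6. INVALID
Stream 3: decodes cleanly. VALID
Stream 4: error at byte offset 2. INVALID
Stream 5: decodes cleanly. VALID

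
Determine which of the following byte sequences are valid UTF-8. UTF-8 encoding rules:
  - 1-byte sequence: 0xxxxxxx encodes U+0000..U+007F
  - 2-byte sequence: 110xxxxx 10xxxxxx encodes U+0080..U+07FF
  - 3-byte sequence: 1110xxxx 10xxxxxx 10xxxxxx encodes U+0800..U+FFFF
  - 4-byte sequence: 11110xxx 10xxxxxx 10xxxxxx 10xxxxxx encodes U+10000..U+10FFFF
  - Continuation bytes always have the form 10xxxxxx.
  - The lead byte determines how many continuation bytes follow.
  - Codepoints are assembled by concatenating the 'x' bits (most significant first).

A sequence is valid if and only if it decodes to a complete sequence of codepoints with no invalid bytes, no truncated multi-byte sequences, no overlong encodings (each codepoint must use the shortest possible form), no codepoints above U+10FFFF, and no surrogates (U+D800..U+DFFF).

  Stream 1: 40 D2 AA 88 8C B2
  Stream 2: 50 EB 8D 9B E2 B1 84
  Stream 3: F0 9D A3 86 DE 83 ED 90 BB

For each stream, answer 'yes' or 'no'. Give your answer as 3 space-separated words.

Answer: no yes yes

Derivation:
Stream 1: error at byte offset 3. INVALID
Stream 2: decodes cleanly. VALID
Stream 3: decodes cleanly. VALID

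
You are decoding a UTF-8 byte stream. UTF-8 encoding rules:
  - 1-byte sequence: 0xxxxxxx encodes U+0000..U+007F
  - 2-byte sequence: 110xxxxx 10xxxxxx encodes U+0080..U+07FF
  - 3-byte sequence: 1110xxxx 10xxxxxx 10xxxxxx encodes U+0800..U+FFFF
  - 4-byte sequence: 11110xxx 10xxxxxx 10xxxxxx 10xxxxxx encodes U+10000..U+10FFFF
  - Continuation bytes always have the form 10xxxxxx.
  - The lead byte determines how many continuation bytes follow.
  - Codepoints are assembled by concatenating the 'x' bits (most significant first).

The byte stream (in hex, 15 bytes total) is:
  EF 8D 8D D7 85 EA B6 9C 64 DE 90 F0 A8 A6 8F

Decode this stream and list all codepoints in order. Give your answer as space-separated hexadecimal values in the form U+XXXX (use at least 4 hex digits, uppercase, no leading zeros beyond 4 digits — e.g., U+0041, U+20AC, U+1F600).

Answer: U+F34D U+05C5 U+AD9C U+0064 U+0790 U+2898F

Derivation:
Byte[0]=EF: 3-byte lead, need 2 cont bytes. acc=0xF
Byte[1]=8D: continuation. acc=(acc<<6)|0x0D=0x3CD
Byte[2]=8D: continuation. acc=(acc<<6)|0x0D=0xF34D
Completed: cp=U+F34D (starts at byte 0)
Byte[3]=D7: 2-byte lead, need 1 cont bytes. acc=0x17
Byte[4]=85: continuation. acc=(acc<<6)|0x05=0x5C5
Completed: cp=U+05C5 (starts at byte 3)
Byte[5]=EA: 3-byte lead, need 2 cont bytes. acc=0xA
Byte[6]=B6: continuation. acc=(acc<<6)|0x36=0x2B6
Byte[7]=9C: continuation. acc=(acc<<6)|0x1C=0xAD9C
Completed: cp=U+AD9C (starts at byte 5)
Byte[8]=64: 1-byte ASCII. cp=U+0064
Byte[9]=DE: 2-byte lead, need 1 cont bytes. acc=0x1E
Byte[10]=90: continuation. acc=(acc<<6)|0x10=0x790
Completed: cp=U+0790 (starts at byte 9)
Byte[11]=F0: 4-byte lead, need 3 cont bytes. acc=0x0
Byte[12]=A8: continuation. acc=(acc<<6)|0x28=0x28
Byte[13]=A6: continuation. acc=(acc<<6)|0x26=0xA26
Byte[14]=8F: continuation. acc=(acc<<6)|0x0F=0x2898F
Completed: cp=U+2898F (starts at byte 11)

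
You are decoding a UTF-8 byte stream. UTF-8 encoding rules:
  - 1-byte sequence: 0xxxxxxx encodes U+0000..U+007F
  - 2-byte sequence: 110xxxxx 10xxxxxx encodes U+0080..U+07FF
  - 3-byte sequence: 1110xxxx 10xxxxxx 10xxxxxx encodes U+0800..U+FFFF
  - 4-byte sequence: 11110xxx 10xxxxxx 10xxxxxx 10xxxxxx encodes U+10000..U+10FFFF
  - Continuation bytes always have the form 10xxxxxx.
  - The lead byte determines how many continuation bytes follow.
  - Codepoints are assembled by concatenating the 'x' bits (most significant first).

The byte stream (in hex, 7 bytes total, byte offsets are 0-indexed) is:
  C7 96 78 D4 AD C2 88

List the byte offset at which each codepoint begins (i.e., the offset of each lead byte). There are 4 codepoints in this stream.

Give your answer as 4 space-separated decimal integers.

Answer: 0 2 3 5

Derivation:
Byte[0]=C7: 2-byte lead, need 1 cont bytes. acc=0x7
Byte[1]=96: continuation. acc=(acc<<6)|0x16=0x1D6
Completed: cp=U+01D6 (starts at byte 0)
Byte[2]=78: 1-byte ASCII. cp=U+0078
Byte[3]=D4: 2-byte lead, need 1 cont bytes. acc=0x14
Byte[4]=AD: continuation. acc=(acc<<6)|0x2D=0x52D
Completed: cp=U+052D (starts at byte 3)
Byte[5]=C2: 2-byte lead, need 1 cont bytes. acc=0x2
Byte[6]=88: continuation. acc=(acc<<6)|0x08=0x88
Completed: cp=U+0088 (starts at byte 5)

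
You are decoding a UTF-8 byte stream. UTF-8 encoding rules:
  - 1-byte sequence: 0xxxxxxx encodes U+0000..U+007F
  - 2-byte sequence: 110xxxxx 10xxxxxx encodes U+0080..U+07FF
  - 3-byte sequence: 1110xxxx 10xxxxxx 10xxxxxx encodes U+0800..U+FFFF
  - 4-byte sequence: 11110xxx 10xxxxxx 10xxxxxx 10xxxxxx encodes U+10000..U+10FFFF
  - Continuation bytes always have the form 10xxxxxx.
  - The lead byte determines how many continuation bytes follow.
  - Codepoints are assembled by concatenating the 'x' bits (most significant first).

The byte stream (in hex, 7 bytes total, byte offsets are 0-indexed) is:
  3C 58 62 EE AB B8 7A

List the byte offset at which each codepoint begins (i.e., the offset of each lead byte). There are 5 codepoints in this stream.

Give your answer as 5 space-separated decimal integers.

Byte[0]=3C: 1-byte ASCII. cp=U+003C
Byte[1]=58: 1-byte ASCII. cp=U+0058
Byte[2]=62: 1-byte ASCII. cp=U+0062
Byte[3]=EE: 3-byte lead, need 2 cont bytes. acc=0xE
Byte[4]=AB: continuation. acc=(acc<<6)|0x2B=0x3AB
Byte[5]=B8: continuation. acc=(acc<<6)|0x38=0xEAF8
Completed: cp=U+EAF8 (starts at byte 3)
Byte[6]=7A: 1-byte ASCII. cp=U+007A

Answer: 0 1 2 3 6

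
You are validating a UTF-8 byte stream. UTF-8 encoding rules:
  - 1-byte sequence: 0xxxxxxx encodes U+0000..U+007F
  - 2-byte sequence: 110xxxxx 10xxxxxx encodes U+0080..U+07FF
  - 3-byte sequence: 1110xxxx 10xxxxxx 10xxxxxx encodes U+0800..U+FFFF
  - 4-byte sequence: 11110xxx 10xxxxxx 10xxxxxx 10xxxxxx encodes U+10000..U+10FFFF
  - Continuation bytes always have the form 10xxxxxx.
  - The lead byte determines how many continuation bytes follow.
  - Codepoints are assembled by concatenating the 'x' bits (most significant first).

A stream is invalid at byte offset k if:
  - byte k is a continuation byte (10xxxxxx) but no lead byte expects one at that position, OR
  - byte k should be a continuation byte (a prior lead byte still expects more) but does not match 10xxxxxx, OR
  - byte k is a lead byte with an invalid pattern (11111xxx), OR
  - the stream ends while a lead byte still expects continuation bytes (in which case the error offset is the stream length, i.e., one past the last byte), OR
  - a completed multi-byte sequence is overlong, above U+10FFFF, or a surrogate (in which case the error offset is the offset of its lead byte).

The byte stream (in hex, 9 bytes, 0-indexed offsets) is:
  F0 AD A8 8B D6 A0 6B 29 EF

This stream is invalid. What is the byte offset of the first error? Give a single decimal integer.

Answer: 9

Derivation:
Byte[0]=F0: 4-byte lead, need 3 cont bytes. acc=0x0
Byte[1]=AD: continuation. acc=(acc<<6)|0x2D=0x2D
Byte[2]=A8: continuation. acc=(acc<<6)|0x28=0xB68
Byte[3]=8B: continuation. acc=(acc<<6)|0x0B=0x2DA0B
Completed: cp=U+2DA0B (starts at byte 0)
Byte[4]=D6: 2-byte lead, need 1 cont bytes. acc=0x16
Byte[5]=A0: continuation. acc=(acc<<6)|0x20=0x5A0
Completed: cp=U+05A0 (starts at byte 4)
Byte[6]=6B: 1-byte ASCII. cp=U+006B
Byte[7]=29: 1-byte ASCII. cp=U+0029
Byte[8]=EF: 3-byte lead, need 2 cont bytes. acc=0xF
Byte[9]: stream ended, expected continuation. INVALID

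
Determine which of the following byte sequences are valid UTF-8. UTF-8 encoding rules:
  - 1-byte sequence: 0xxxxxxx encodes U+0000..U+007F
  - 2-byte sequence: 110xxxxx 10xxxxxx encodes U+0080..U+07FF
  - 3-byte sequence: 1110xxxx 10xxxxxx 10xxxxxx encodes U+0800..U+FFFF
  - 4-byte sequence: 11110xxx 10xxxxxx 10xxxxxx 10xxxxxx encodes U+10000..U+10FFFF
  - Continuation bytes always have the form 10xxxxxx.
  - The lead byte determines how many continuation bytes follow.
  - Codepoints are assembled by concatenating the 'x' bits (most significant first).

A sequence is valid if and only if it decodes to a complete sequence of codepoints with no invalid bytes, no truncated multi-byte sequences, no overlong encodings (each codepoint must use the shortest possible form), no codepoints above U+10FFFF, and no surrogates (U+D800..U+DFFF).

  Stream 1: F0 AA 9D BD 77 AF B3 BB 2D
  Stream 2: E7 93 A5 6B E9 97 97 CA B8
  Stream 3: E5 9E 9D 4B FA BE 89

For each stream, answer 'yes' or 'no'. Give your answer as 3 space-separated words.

Answer: no yes no

Derivation:
Stream 1: error at byte offset 5. INVALID
Stream 2: decodes cleanly. VALID
Stream 3: error at byte offset 4. INVALID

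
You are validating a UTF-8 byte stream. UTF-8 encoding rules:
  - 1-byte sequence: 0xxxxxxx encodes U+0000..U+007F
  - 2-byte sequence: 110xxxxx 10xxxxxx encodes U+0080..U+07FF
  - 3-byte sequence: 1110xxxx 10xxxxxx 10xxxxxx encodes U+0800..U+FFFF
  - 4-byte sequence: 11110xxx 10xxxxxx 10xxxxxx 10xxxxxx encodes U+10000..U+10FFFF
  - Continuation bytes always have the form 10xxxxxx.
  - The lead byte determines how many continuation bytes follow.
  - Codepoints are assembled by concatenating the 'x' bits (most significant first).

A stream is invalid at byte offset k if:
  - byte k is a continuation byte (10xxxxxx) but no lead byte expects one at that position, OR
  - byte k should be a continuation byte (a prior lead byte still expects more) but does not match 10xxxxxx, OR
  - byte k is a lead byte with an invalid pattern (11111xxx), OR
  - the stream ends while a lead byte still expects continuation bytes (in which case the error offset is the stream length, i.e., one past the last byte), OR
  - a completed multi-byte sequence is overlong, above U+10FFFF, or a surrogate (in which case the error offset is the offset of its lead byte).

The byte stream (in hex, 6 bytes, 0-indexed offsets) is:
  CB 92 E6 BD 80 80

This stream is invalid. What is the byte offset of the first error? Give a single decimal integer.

Answer: 5

Derivation:
Byte[0]=CB: 2-byte lead, need 1 cont bytes. acc=0xB
Byte[1]=92: continuation. acc=(acc<<6)|0x12=0x2D2
Completed: cp=U+02D2 (starts at byte 0)
Byte[2]=E6: 3-byte lead, need 2 cont bytes. acc=0x6
Byte[3]=BD: continuation. acc=(acc<<6)|0x3D=0x1BD
Byte[4]=80: continuation. acc=(acc<<6)|0x00=0x6F40
Completed: cp=U+6F40 (starts at byte 2)
Byte[5]=80: INVALID lead byte (not 0xxx/110x/1110/11110)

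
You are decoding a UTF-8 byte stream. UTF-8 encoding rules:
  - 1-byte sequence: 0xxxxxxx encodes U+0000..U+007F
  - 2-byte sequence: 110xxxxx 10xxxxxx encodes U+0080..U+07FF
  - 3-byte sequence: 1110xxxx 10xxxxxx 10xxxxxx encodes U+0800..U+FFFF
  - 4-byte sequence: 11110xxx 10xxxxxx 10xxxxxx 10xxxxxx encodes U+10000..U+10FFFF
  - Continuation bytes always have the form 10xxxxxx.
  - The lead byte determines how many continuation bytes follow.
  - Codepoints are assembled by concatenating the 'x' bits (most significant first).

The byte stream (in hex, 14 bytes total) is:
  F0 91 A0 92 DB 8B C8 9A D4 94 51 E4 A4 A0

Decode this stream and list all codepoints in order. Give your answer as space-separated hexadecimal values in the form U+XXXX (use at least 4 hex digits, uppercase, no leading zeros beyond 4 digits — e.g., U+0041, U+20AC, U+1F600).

Answer: U+11812 U+06CB U+021A U+0514 U+0051 U+4920

Derivation:
Byte[0]=F0: 4-byte lead, need 3 cont bytes. acc=0x0
Byte[1]=91: continuation. acc=(acc<<6)|0x11=0x11
Byte[2]=A0: continuation. acc=(acc<<6)|0x20=0x460
Byte[3]=92: continuation. acc=(acc<<6)|0x12=0x11812
Completed: cp=U+11812 (starts at byte 0)
Byte[4]=DB: 2-byte lead, need 1 cont bytes. acc=0x1B
Byte[5]=8B: continuation. acc=(acc<<6)|0x0B=0x6CB
Completed: cp=U+06CB (starts at byte 4)
Byte[6]=C8: 2-byte lead, need 1 cont bytes. acc=0x8
Byte[7]=9A: continuation. acc=(acc<<6)|0x1A=0x21A
Completed: cp=U+021A (starts at byte 6)
Byte[8]=D4: 2-byte lead, need 1 cont bytes. acc=0x14
Byte[9]=94: continuation. acc=(acc<<6)|0x14=0x514
Completed: cp=U+0514 (starts at byte 8)
Byte[10]=51: 1-byte ASCII. cp=U+0051
Byte[11]=E4: 3-byte lead, need 2 cont bytes. acc=0x4
Byte[12]=A4: continuation. acc=(acc<<6)|0x24=0x124
Byte[13]=A0: continuation. acc=(acc<<6)|0x20=0x4920
Completed: cp=U+4920 (starts at byte 11)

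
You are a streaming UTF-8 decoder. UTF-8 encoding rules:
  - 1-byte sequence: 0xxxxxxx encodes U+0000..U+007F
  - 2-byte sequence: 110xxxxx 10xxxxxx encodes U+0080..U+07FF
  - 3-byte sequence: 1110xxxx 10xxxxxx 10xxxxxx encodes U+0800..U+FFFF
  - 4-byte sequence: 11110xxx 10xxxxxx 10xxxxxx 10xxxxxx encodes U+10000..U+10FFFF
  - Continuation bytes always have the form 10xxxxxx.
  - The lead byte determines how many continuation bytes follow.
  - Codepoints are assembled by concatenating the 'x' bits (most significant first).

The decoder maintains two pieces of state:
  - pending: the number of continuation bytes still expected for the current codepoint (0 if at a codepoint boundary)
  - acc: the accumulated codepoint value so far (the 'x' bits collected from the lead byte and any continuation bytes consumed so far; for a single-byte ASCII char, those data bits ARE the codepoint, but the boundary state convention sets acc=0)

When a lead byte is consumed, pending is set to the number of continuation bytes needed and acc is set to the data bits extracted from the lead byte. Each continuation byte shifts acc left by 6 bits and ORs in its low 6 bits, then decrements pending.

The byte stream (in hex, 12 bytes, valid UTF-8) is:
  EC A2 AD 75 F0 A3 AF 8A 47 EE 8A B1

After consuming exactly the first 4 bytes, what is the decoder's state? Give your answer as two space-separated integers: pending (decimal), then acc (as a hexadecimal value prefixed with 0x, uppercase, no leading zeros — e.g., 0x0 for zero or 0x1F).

Answer: 0 0x0

Derivation:
Byte[0]=EC: 3-byte lead. pending=2, acc=0xC
Byte[1]=A2: continuation. acc=(acc<<6)|0x22=0x322, pending=1
Byte[2]=AD: continuation. acc=(acc<<6)|0x2D=0xC8AD, pending=0
Byte[3]=75: 1-byte. pending=0, acc=0x0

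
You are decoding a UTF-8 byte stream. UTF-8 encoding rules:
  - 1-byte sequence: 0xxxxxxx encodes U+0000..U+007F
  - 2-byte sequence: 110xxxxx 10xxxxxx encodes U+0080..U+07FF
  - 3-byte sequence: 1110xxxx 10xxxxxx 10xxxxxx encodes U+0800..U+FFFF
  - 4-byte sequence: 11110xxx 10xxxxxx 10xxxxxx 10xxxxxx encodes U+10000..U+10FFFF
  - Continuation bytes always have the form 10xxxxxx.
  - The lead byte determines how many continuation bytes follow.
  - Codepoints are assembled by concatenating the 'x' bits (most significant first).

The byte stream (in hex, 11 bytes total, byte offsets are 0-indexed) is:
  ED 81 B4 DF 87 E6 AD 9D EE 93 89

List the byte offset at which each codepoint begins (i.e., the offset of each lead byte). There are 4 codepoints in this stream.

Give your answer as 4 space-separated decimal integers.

Byte[0]=ED: 3-byte lead, need 2 cont bytes. acc=0xD
Byte[1]=81: continuation. acc=(acc<<6)|0x01=0x341
Byte[2]=B4: continuation. acc=(acc<<6)|0x34=0xD074
Completed: cp=U+D074 (starts at byte 0)
Byte[3]=DF: 2-byte lead, need 1 cont bytes. acc=0x1F
Byte[4]=87: continuation. acc=(acc<<6)|0x07=0x7C7
Completed: cp=U+07C7 (starts at byte 3)
Byte[5]=E6: 3-byte lead, need 2 cont bytes. acc=0x6
Byte[6]=AD: continuation. acc=(acc<<6)|0x2D=0x1AD
Byte[7]=9D: continuation. acc=(acc<<6)|0x1D=0x6B5D
Completed: cp=U+6B5D (starts at byte 5)
Byte[8]=EE: 3-byte lead, need 2 cont bytes. acc=0xE
Byte[9]=93: continuation. acc=(acc<<6)|0x13=0x393
Byte[10]=89: continuation. acc=(acc<<6)|0x09=0xE4C9
Completed: cp=U+E4C9 (starts at byte 8)

Answer: 0 3 5 8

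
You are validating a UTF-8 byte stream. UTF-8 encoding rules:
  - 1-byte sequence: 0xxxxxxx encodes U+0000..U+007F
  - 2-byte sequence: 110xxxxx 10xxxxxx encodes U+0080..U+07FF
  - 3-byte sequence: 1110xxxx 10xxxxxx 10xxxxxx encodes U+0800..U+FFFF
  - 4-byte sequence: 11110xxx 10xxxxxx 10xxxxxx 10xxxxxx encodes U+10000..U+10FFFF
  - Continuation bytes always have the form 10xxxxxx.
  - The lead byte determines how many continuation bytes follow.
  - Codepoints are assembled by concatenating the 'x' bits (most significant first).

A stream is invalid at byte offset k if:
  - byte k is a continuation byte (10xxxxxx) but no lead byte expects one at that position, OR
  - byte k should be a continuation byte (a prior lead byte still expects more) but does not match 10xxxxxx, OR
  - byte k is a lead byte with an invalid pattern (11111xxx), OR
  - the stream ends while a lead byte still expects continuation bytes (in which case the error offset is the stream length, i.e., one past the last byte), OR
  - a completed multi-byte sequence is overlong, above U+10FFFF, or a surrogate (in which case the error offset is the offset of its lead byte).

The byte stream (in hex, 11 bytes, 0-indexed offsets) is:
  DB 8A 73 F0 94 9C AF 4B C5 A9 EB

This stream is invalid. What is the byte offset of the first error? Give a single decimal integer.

Answer: 11

Derivation:
Byte[0]=DB: 2-byte lead, need 1 cont bytes. acc=0x1B
Byte[1]=8A: continuation. acc=(acc<<6)|0x0A=0x6CA
Completed: cp=U+06CA (starts at byte 0)
Byte[2]=73: 1-byte ASCII. cp=U+0073
Byte[3]=F0: 4-byte lead, need 3 cont bytes. acc=0x0
Byte[4]=94: continuation. acc=(acc<<6)|0x14=0x14
Byte[5]=9C: continuation. acc=(acc<<6)|0x1C=0x51C
Byte[6]=AF: continuation. acc=(acc<<6)|0x2F=0x1472F
Completed: cp=U+1472F (starts at byte 3)
Byte[7]=4B: 1-byte ASCII. cp=U+004B
Byte[8]=C5: 2-byte lead, need 1 cont bytes. acc=0x5
Byte[9]=A9: continuation. acc=(acc<<6)|0x29=0x169
Completed: cp=U+0169 (starts at byte 8)
Byte[10]=EB: 3-byte lead, need 2 cont bytes. acc=0xB
Byte[11]: stream ended, expected continuation. INVALID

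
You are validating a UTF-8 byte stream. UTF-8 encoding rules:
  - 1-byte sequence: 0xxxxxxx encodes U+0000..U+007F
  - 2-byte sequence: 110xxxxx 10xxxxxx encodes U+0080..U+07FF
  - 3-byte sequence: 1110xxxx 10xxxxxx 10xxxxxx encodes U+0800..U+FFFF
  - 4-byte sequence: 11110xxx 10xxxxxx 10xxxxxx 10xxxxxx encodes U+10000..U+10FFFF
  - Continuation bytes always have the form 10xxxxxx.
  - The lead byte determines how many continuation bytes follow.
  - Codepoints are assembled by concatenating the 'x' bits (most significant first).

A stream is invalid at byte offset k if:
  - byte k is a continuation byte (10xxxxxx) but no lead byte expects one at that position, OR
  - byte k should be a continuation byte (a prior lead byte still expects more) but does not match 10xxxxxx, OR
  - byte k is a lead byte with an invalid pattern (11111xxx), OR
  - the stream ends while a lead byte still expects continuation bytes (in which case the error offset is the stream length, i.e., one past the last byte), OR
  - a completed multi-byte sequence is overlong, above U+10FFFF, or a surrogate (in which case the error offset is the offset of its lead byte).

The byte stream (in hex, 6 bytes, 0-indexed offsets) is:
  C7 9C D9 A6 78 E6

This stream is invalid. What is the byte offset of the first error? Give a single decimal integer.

Answer: 6

Derivation:
Byte[0]=C7: 2-byte lead, need 1 cont bytes. acc=0x7
Byte[1]=9C: continuation. acc=(acc<<6)|0x1C=0x1DC
Completed: cp=U+01DC (starts at byte 0)
Byte[2]=D9: 2-byte lead, need 1 cont bytes. acc=0x19
Byte[3]=A6: continuation. acc=(acc<<6)|0x26=0x666
Completed: cp=U+0666 (starts at byte 2)
Byte[4]=78: 1-byte ASCII. cp=U+0078
Byte[5]=E6: 3-byte lead, need 2 cont bytes. acc=0x6
Byte[6]: stream ended, expected continuation. INVALID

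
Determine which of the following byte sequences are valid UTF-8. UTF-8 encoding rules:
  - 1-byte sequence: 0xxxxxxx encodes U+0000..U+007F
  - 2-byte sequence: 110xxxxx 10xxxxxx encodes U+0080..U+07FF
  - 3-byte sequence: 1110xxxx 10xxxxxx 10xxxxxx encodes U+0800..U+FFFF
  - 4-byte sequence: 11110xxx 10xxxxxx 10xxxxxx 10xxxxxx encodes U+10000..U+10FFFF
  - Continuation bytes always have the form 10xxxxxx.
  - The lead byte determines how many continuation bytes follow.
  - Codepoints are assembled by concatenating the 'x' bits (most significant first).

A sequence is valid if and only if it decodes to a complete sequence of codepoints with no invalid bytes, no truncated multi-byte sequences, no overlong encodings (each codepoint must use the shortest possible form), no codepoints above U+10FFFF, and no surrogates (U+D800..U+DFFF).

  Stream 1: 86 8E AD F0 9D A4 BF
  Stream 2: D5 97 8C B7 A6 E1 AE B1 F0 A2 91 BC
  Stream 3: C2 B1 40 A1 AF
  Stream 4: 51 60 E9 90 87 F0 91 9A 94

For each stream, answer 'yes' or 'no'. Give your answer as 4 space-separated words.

Stream 1: error at byte offset 0. INVALID
Stream 2: error at byte offset 2. INVALID
Stream 3: error at byte offset 3. INVALID
Stream 4: decodes cleanly. VALID

Answer: no no no yes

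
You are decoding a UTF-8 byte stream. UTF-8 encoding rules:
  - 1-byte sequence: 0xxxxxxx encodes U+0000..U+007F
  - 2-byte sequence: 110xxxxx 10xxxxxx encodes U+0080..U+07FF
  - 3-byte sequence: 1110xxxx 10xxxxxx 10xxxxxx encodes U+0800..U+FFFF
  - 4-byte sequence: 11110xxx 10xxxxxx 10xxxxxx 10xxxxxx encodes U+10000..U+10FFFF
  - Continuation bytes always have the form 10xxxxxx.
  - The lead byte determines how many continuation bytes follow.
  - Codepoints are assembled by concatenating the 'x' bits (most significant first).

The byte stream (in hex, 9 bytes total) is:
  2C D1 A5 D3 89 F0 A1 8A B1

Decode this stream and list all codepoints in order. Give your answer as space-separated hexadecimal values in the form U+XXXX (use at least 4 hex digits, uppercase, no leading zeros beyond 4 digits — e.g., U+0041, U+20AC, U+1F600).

Byte[0]=2C: 1-byte ASCII. cp=U+002C
Byte[1]=D1: 2-byte lead, need 1 cont bytes. acc=0x11
Byte[2]=A5: continuation. acc=(acc<<6)|0x25=0x465
Completed: cp=U+0465 (starts at byte 1)
Byte[3]=D3: 2-byte lead, need 1 cont bytes. acc=0x13
Byte[4]=89: continuation. acc=(acc<<6)|0x09=0x4C9
Completed: cp=U+04C9 (starts at byte 3)
Byte[5]=F0: 4-byte lead, need 3 cont bytes. acc=0x0
Byte[6]=A1: continuation. acc=(acc<<6)|0x21=0x21
Byte[7]=8A: continuation. acc=(acc<<6)|0x0A=0x84A
Byte[8]=B1: continuation. acc=(acc<<6)|0x31=0x212B1
Completed: cp=U+212B1 (starts at byte 5)

Answer: U+002C U+0465 U+04C9 U+212B1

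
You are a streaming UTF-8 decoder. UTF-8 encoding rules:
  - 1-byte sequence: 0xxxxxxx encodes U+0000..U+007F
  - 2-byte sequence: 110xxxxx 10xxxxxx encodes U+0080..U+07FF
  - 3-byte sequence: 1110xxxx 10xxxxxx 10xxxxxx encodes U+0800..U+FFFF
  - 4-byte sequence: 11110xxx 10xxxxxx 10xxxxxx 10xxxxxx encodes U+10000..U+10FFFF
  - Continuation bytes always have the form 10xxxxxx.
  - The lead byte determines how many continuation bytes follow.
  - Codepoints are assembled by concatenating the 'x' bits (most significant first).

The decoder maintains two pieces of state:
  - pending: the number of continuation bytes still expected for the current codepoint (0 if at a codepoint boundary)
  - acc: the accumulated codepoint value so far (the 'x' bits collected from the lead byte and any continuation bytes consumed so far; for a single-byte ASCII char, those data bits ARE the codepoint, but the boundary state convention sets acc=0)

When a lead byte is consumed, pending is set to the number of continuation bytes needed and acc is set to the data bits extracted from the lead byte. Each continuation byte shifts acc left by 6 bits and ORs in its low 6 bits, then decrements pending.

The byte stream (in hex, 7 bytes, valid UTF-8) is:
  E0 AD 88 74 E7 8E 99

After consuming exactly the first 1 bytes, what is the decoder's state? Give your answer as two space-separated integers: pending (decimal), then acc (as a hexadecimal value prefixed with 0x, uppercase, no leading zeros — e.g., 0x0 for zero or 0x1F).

Byte[0]=E0: 3-byte lead. pending=2, acc=0x0

Answer: 2 0x0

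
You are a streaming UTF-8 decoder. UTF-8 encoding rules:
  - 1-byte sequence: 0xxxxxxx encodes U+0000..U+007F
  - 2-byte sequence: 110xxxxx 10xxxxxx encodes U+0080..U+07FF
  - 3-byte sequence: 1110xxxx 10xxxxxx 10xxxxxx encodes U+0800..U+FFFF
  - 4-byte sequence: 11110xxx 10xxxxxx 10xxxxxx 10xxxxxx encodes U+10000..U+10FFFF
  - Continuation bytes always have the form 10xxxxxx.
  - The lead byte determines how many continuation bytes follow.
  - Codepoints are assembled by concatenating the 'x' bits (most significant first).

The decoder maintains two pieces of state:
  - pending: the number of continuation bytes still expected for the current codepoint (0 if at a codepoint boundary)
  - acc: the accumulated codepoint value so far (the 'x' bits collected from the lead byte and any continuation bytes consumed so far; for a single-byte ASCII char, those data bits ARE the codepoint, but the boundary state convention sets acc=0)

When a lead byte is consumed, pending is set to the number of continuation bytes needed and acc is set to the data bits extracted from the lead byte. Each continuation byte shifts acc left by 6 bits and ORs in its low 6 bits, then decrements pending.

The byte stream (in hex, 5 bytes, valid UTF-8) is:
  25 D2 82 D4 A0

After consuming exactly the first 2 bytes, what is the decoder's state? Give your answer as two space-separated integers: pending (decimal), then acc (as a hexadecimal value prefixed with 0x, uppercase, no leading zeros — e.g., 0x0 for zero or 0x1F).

Answer: 1 0x12

Derivation:
Byte[0]=25: 1-byte. pending=0, acc=0x0
Byte[1]=D2: 2-byte lead. pending=1, acc=0x12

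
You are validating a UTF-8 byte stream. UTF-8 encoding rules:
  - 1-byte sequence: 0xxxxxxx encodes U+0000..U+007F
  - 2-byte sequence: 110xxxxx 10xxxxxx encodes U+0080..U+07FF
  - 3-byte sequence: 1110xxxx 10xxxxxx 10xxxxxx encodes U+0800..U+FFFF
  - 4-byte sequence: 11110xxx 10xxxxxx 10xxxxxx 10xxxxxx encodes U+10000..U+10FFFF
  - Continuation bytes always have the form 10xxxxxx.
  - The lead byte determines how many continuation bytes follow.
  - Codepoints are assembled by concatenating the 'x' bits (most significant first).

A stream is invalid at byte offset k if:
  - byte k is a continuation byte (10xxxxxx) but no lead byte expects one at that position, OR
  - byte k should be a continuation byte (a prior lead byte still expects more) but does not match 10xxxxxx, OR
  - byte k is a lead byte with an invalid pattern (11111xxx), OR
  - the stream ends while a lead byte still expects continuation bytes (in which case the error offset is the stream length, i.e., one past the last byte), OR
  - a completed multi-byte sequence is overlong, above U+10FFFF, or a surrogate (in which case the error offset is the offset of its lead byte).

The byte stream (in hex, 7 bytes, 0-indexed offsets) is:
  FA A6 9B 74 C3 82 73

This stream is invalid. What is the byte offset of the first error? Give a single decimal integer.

Byte[0]=FA: INVALID lead byte (not 0xxx/110x/1110/11110)

Answer: 0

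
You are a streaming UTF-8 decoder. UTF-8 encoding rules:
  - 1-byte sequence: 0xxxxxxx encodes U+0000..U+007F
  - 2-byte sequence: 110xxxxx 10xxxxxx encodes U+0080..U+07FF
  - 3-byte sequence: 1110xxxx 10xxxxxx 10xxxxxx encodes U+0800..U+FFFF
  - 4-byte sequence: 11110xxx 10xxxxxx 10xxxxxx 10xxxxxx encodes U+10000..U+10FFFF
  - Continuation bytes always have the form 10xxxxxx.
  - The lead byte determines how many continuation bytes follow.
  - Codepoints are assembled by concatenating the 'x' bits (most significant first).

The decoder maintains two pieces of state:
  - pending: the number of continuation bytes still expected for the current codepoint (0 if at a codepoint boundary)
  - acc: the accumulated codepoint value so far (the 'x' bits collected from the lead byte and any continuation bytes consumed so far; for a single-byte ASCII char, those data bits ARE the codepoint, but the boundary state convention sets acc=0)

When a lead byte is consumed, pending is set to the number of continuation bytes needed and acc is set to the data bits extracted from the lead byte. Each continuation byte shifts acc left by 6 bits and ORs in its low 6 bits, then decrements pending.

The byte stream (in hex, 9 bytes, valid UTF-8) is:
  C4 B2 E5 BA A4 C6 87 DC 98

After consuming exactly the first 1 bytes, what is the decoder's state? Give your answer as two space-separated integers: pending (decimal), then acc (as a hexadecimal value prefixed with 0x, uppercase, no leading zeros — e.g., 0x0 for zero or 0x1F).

Byte[0]=C4: 2-byte lead. pending=1, acc=0x4

Answer: 1 0x4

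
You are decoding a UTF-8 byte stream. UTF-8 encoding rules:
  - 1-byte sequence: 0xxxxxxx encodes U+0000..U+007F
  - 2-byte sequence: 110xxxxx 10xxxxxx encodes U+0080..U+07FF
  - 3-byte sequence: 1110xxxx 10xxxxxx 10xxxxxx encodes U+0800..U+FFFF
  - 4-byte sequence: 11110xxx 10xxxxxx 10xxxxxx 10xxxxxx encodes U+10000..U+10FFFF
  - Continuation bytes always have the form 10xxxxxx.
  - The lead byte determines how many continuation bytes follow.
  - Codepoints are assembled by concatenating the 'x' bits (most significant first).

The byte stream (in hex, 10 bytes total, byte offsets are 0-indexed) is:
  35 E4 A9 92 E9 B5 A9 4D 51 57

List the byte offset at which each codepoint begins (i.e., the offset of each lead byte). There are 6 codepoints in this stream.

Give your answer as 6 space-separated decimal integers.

Answer: 0 1 4 7 8 9

Derivation:
Byte[0]=35: 1-byte ASCII. cp=U+0035
Byte[1]=E4: 3-byte lead, need 2 cont bytes. acc=0x4
Byte[2]=A9: continuation. acc=(acc<<6)|0x29=0x129
Byte[3]=92: continuation. acc=(acc<<6)|0x12=0x4A52
Completed: cp=U+4A52 (starts at byte 1)
Byte[4]=E9: 3-byte lead, need 2 cont bytes. acc=0x9
Byte[5]=B5: continuation. acc=(acc<<6)|0x35=0x275
Byte[6]=A9: continuation. acc=(acc<<6)|0x29=0x9D69
Completed: cp=U+9D69 (starts at byte 4)
Byte[7]=4D: 1-byte ASCII. cp=U+004D
Byte[8]=51: 1-byte ASCII. cp=U+0051
Byte[9]=57: 1-byte ASCII. cp=U+0057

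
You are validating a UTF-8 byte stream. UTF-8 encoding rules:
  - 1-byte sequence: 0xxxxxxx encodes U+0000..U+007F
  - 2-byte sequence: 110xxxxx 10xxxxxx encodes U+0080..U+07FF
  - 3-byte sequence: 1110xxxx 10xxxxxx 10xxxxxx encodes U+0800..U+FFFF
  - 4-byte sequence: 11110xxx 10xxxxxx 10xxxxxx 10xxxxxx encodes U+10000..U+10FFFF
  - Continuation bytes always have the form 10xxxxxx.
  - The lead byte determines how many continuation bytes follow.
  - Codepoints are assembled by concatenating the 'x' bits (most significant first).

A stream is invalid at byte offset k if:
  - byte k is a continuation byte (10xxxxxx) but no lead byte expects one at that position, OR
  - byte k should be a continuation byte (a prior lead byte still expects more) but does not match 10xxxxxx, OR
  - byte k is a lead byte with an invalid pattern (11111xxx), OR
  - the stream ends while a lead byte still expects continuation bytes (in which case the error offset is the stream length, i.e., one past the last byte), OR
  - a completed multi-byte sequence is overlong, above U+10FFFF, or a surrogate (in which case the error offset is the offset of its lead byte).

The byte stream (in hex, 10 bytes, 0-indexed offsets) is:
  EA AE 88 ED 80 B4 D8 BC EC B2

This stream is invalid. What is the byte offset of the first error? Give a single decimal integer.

Byte[0]=EA: 3-byte lead, need 2 cont bytes. acc=0xA
Byte[1]=AE: continuation. acc=(acc<<6)|0x2E=0x2AE
Byte[2]=88: continuation. acc=(acc<<6)|0x08=0xAB88
Completed: cp=U+AB88 (starts at byte 0)
Byte[3]=ED: 3-byte lead, need 2 cont bytes. acc=0xD
Byte[4]=80: continuation. acc=(acc<<6)|0x00=0x340
Byte[5]=B4: continuation. acc=(acc<<6)|0x34=0xD034
Completed: cp=U+D034 (starts at byte 3)
Byte[6]=D8: 2-byte lead, need 1 cont bytes. acc=0x18
Byte[7]=BC: continuation. acc=(acc<<6)|0x3C=0x63C
Completed: cp=U+063C (starts at byte 6)
Byte[8]=EC: 3-byte lead, need 2 cont bytes. acc=0xC
Byte[9]=B2: continuation. acc=(acc<<6)|0x32=0x332
Byte[10]: stream ended, expected continuation. INVALID

Answer: 10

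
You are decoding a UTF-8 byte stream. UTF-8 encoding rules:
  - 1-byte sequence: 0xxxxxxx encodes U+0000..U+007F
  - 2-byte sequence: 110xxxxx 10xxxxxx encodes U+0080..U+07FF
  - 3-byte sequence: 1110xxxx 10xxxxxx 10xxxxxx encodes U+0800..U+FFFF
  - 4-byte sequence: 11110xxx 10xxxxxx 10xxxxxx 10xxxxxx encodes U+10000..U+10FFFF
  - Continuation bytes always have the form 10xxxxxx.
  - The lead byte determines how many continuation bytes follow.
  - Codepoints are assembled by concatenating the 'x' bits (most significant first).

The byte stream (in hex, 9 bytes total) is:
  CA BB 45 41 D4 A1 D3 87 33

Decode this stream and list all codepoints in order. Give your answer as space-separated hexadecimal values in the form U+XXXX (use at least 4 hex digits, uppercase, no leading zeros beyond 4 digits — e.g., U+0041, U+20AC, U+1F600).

Byte[0]=CA: 2-byte lead, need 1 cont bytes. acc=0xA
Byte[1]=BB: continuation. acc=(acc<<6)|0x3B=0x2BB
Completed: cp=U+02BB (starts at byte 0)
Byte[2]=45: 1-byte ASCII. cp=U+0045
Byte[3]=41: 1-byte ASCII. cp=U+0041
Byte[4]=D4: 2-byte lead, need 1 cont bytes. acc=0x14
Byte[5]=A1: continuation. acc=(acc<<6)|0x21=0x521
Completed: cp=U+0521 (starts at byte 4)
Byte[6]=D3: 2-byte lead, need 1 cont bytes. acc=0x13
Byte[7]=87: continuation. acc=(acc<<6)|0x07=0x4C7
Completed: cp=U+04C7 (starts at byte 6)
Byte[8]=33: 1-byte ASCII. cp=U+0033

Answer: U+02BB U+0045 U+0041 U+0521 U+04C7 U+0033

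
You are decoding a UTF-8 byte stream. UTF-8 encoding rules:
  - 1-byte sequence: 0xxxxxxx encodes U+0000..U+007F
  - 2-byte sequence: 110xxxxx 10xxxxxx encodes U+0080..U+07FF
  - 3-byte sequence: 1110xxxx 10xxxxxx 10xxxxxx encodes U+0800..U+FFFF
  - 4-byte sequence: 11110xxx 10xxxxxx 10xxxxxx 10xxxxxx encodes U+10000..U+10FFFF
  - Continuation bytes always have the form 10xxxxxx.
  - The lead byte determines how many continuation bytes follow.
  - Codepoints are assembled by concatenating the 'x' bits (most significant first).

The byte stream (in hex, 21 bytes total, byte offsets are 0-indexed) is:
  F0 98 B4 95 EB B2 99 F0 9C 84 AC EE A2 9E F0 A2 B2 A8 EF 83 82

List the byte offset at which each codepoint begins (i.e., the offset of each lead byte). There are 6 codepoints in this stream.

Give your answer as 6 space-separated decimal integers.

Answer: 0 4 7 11 14 18

Derivation:
Byte[0]=F0: 4-byte lead, need 3 cont bytes. acc=0x0
Byte[1]=98: continuation. acc=(acc<<6)|0x18=0x18
Byte[2]=B4: continuation. acc=(acc<<6)|0x34=0x634
Byte[3]=95: continuation. acc=(acc<<6)|0x15=0x18D15
Completed: cp=U+18D15 (starts at byte 0)
Byte[4]=EB: 3-byte lead, need 2 cont bytes. acc=0xB
Byte[5]=B2: continuation. acc=(acc<<6)|0x32=0x2F2
Byte[6]=99: continuation. acc=(acc<<6)|0x19=0xBC99
Completed: cp=U+BC99 (starts at byte 4)
Byte[7]=F0: 4-byte lead, need 3 cont bytes. acc=0x0
Byte[8]=9C: continuation. acc=(acc<<6)|0x1C=0x1C
Byte[9]=84: continuation. acc=(acc<<6)|0x04=0x704
Byte[10]=AC: continuation. acc=(acc<<6)|0x2C=0x1C12C
Completed: cp=U+1C12C (starts at byte 7)
Byte[11]=EE: 3-byte lead, need 2 cont bytes. acc=0xE
Byte[12]=A2: continuation. acc=(acc<<6)|0x22=0x3A2
Byte[13]=9E: continuation. acc=(acc<<6)|0x1E=0xE89E
Completed: cp=U+E89E (starts at byte 11)
Byte[14]=F0: 4-byte lead, need 3 cont bytes. acc=0x0
Byte[15]=A2: continuation. acc=(acc<<6)|0x22=0x22
Byte[16]=B2: continuation. acc=(acc<<6)|0x32=0x8B2
Byte[17]=A8: continuation. acc=(acc<<6)|0x28=0x22CA8
Completed: cp=U+22CA8 (starts at byte 14)
Byte[18]=EF: 3-byte lead, need 2 cont bytes. acc=0xF
Byte[19]=83: continuation. acc=(acc<<6)|0x03=0x3C3
Byte[20]=82: continuation. acc=(acc<<6)|0x02=0xF0C2
Completed: cp=U+F0C2 (starts at byte 18)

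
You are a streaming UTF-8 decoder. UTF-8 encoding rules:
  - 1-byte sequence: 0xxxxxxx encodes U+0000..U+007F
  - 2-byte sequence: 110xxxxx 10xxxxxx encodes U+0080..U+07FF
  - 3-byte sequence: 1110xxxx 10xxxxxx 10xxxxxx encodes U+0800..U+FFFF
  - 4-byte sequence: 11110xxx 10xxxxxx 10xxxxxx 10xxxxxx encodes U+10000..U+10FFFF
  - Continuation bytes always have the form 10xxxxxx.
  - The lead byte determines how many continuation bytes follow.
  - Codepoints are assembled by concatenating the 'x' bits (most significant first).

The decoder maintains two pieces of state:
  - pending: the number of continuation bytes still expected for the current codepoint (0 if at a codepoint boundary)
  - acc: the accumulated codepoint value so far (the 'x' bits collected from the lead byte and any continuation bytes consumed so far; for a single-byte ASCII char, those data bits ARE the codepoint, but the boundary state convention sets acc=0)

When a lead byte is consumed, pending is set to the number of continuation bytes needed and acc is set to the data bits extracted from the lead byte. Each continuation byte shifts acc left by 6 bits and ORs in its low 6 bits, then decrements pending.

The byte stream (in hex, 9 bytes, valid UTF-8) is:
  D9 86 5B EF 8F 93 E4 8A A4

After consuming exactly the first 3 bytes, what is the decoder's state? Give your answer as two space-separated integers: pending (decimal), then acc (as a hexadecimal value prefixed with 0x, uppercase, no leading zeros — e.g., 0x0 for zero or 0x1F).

Byte[0]=D9: 2-byte lead. pending=1, acc=0x19
Byte[1]=86: continuation. acc=(acc<<6)|0x06=0x646, pending=0
Byte[2]=5B: 1-byte. pending=0, acc=0x0

Answer: 0 0x0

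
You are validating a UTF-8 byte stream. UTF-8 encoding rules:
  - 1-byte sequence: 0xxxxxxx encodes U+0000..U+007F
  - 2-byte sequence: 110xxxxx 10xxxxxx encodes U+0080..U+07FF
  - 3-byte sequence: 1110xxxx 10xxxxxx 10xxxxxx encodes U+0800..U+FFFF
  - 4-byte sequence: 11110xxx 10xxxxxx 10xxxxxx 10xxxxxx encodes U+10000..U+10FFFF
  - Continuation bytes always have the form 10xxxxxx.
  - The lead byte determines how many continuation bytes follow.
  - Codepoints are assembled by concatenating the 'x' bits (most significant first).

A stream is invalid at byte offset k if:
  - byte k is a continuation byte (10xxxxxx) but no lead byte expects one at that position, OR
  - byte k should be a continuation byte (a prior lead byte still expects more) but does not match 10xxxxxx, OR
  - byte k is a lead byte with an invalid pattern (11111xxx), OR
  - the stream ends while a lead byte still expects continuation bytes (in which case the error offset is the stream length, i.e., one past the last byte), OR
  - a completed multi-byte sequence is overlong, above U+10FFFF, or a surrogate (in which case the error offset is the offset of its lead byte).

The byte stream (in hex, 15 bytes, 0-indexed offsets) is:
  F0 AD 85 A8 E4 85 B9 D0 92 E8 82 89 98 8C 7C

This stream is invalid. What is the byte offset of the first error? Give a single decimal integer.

Answer: 12

Derivation:
Byte[0]=F0: 4-byte lead, need 3 cont bytes. acc=0x0
Byte[1]=AD: continuation. acc=(acc<<6)|0x2D=0x2D
Byte[2]=85: continuation. acc=(acc<<6)|0x05=0xB45
Byte[3]=A8: continuation. acc=(acc<<6)|0x28=0x2D168
Completed: cp=U+2D168 (starts at byte 0)
Byte[4]=E4: 3-byte lead, need 2 cont bytes. acc=0x4
Byte[5]=85: continuation. acc=(acc<<6)|0x05=0x105
Byte[6]=B9: continuation. acc=(acc<<6)|0x39=0x4179
Completed: cp=U+4179 (starts at byte 4)
Byte[7]=D0: 2-byte lead, need 1 cont bytes. acc=0x10
Byte[8]=92: continuation. acc=(acc<<6)|0x12=0x412
Completed: cp=U+0412 (starts at byte 7)
Byte[9]=E8: 3-byte lead, need 2 cont bytes. acc=0x8
Byte[10]=82: continuation. acc=(acc<<6)|0x02=0x202
Byte[11]=89: continuation. acc=(acc<<6)|0x09=0x8089
Completed: cp=U+8089 (starts at byte 9)
Byte[12]=98: INVALID lead byte (not 0xxx/110x/1110/11110)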